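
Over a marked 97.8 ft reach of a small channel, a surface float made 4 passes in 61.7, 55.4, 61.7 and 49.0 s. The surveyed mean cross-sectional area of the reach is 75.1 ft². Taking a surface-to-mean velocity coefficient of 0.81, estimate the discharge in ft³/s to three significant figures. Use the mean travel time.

104 ft³/s

t̄ = (61.7 + 55.4 + 61.7 + 49.0) / 4 = 56.95 s
v_surface = L / t̄ = 97.8 / 56.95 = 1.717 ft/s
v_mean = 0.81 × 1.717 = 1.391 ft/s
Q = A × v_mean = 75.1 × 1.391 = 104.5 ft³/s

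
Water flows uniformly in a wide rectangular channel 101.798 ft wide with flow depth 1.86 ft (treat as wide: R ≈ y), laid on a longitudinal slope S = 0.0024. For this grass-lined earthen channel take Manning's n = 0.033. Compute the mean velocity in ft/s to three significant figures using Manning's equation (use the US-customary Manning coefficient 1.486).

3.34 ft/s

A = b·y = 101.798 × 1.86 = 189.3 ft²
Wide channel: R ≈ y = 1.86 ft
Q = (1.486/n)·A·R^(2/3)·S^(1/2) = (1.486/0.033) × 189.3 × 1.860^(2/3) × 0.0024^(1/2) = 631.7 ft³/s
V = Q/A = 631.7/189.3 = 3.336 ft/s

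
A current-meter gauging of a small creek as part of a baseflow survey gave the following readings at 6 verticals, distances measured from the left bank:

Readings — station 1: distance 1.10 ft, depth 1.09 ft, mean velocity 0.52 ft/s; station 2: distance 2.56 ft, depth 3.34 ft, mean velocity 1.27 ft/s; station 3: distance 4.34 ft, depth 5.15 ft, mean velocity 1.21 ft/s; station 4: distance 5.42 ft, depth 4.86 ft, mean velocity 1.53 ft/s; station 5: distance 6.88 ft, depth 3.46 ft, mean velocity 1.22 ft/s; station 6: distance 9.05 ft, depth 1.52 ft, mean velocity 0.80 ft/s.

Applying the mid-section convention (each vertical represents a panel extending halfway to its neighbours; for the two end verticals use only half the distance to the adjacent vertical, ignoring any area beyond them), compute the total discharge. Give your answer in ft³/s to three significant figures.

w_1 = (2.56 − 1.10)/2 = 0.73 ft; q_1 = 0.52 × 1.09 × 0.73 = 0.4138 ft³/s
w_2 = (4.34 − 1.10)/2 = 1.62 ft; q_2 = 1.27 × 3.34 × 1.62 = 6.872 ft³/s
w_3 = (5.42 − 2.56)/2 = 1.43 ft; q_3 = 1.21 × 5.15 × 1.43 = 8.911 ft³/s
w_4 = (6.88 − 4.34)/2 = 1.27 ft; q_4 = 1.53 × 4.86 × 1.27 = 9.443 ft³/s
w_5 = (9.05 − 5.42)/2 = 1.815 ft; q_5 = 1.22 × 3.46 × 1.815 = 7.661 ft³/s
w_6 = (9.05 − 6.88)/2 = 1.085 ft; q_6 = 0.80 × 1.52 × 1.085 = 1.319 ft³/s
Q = Σ qᵢ = 34.62 ft³/s

34.6 ft³/s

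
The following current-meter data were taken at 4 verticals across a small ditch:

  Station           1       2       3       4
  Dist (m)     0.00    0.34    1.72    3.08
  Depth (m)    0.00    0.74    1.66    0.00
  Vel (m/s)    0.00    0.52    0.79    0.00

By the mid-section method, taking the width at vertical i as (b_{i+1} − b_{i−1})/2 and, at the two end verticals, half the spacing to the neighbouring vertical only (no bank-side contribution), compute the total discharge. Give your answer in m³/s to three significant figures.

w_2 = (1.72 − 0.00)/2 = 0.86 m; q_2 = 0.52 × 0.74 × 0.86 = 0.3309 m³/s
w_3 = (3.08 − 0.34)/2 = 1.37 m; q_3 = 0.79 × 1.66 × 1.37 = 1.797 m³/s
Stations 1, 4 contribute zero (depth or velocity is 0).
Q = Σ qᵢ = 2.128 m³/s

2.13 m³/s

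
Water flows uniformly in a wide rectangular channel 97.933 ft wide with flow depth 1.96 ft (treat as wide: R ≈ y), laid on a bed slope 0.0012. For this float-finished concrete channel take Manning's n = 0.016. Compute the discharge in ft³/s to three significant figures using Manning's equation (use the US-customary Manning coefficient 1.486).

A = b·y = 97.933 × 1.96 = 191.9 ft²
Wide channel: R ≈ y = 1.96 ft
Q = (1.486/n)·A·R^(2/3)·S^(1/2) = (1.486/0.016) × 191.9 × 1.960^(2/3) × 0.0012^(1/2) = 967.2 ft³/s

967 ft³/s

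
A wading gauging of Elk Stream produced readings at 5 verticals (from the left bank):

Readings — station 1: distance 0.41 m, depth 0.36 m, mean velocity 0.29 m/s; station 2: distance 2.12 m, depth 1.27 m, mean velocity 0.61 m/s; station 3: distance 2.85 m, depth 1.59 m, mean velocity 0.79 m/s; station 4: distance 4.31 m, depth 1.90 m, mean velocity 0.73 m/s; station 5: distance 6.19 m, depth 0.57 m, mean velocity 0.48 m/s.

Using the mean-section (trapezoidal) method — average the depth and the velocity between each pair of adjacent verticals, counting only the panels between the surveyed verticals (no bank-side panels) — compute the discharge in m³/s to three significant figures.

Panel 1-2: Δb = 1.71 m, d̄ = (0.36+1.27)/2 = 0.815, v̄ = (0.29+0.61)/2 = 0.45 → q = 1.71×0.815×0.45 = 0.6271 m³/s
Panel 2-3: Δb = 0.73 m, d̄ = (1.27+1.59)/2 = 1.43, v̄ = (0.61+0.79)/2 = 0.7 → q = 0.73×1.43×0.7 = 0.7307 m³/s
Panel 3-4: Δb = 1.46 m, d̄ = (1.59+1.90)/2 = 1.745, v̄ = (0.79+0.73)/2 = 0.76 → q = 1.46×1.745×0.76 = 1.936 m³/s
Panel 4-5: Δb = 1.88 m, d̄ = (1.90+0.57)/2 = 1.235, v̄ = (0.73+0.48)/2 = 0.605 → q = 1.88×1.235×0.605 = 1.405 m³/s
Q = Σ q = 4.699 m³/s

4.70 m³/s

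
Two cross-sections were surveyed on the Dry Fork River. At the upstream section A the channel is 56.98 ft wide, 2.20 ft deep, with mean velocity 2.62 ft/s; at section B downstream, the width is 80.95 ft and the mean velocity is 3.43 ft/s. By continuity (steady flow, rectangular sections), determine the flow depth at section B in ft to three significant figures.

Q = A₁V₁ = (56.98×2.20) × 2.62 = 328.4 ft³/s
d₂ = Q/(b₂ V₂) = 328.4/(80.95×3.43) = 1.183 ft

1.18 ft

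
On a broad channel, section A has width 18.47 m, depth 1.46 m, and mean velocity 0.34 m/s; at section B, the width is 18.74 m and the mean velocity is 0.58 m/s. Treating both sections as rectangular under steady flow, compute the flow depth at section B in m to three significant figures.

0.844 m

Q = A₁V₁ = (18.47×1.46) × 0.34 = 9.169 m³/s
d₂ = Q/(b₂ V₂) = 9.169/(18.74×0.58) = 0.8435 m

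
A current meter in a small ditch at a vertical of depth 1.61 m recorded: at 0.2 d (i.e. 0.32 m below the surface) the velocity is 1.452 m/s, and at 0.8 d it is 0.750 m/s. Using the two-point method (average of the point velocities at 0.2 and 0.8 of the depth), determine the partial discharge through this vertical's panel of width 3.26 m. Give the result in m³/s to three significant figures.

v̄ = (1.452 + 0.750) / 2 = 1.101 m/s
q = v̄ × d × w = 1.101 × 1.61 × 3.26 = 5.779 m³/s

5.78 m³/s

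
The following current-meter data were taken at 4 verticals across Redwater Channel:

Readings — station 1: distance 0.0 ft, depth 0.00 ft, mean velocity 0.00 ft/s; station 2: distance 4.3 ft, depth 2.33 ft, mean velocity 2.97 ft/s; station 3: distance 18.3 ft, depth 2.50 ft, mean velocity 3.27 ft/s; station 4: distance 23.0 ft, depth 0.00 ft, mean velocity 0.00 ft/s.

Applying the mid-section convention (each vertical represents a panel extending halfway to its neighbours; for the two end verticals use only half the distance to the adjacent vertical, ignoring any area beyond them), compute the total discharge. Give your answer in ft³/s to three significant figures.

w_2 = (18.3 − 0.0)/2 = 9.15 ft; q_2 = 2.97 × 2.33 × 9.15 = 63.32 ft³/s
w_3 = (23.0 − 4.3)/2 = 9.35 ft; q_3 = 3.27 × 2.50 × 9.35 = 76.44 ft³/s
Stations 1, 4 contribute zero (depth or velocity is 0).
Q = Σ qᵢ = 139.8 ft³/s

140 ft³/s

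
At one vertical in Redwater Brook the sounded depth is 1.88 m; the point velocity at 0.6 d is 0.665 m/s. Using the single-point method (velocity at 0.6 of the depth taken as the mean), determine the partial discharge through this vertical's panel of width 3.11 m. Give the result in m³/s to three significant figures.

3.89 m³/s

v̄ = v₀.₆ = 0.665 m/s
q = v̄ × d × w = 0.6650 × 1.88 × 3.11 = 3.888 m³/s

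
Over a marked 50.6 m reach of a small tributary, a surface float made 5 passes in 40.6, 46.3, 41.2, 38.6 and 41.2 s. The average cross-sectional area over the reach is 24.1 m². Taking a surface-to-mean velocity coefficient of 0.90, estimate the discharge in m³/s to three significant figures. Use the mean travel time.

26.4 m³/s

t̄ = (40.6 + 46.3 + 41.2 + 38.6 + 41.2) / 5 = 41.58 s
v_surface = L / t̄ = 50.6 / 41.58 = 1.217 m/s
v_mean = 0.90 × 1.217 = 1.095 m/s
Q = A × v_mean = 24.1 × 1.095 = 26.40 m³/s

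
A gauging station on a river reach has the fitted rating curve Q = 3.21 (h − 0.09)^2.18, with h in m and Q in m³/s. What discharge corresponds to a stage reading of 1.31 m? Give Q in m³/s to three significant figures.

4.95 m³/s

Q = 3.21 × (1.31 − 0.09)^2.18 = 3.21 × 1.22^2.18 = 4.952 m³/s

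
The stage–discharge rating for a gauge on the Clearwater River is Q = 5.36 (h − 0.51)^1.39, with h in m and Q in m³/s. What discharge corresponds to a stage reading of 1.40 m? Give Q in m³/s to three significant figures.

4.56 m³/s

Q = 5.36 × (1.40 − 0.51)^1.39 = 5.36 × 0.89^1.39 = 4.558 m³/s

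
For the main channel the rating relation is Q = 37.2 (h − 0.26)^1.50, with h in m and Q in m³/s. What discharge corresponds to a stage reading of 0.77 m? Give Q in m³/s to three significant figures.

Q = 37.2 × (0.77 − 0.26)^1.50 = 37.2 × 0.51^1.50 = 13.55 m³/s

13.5 m³/s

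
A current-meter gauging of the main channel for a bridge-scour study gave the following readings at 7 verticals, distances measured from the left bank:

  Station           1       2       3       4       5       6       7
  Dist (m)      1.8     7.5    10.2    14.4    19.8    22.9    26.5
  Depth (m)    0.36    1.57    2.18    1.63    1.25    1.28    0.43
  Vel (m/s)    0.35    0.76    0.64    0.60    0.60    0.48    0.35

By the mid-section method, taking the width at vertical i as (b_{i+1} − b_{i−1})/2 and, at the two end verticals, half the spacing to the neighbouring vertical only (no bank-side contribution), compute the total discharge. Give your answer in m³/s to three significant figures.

w_1 = (7.5 − 1.8)/2 = 2.85 m; q_1 = 0.35 × 0.36 × 2.85 = 0.3591 m³/s
w_2 = (10.2 − 1.8)/2 = 4.2 m; q_2 = 0.76 × 1.57 × 4.2 = 5.011 m³/s
w_3 = (14.4 − 7.5)/2 = 3.45 m; q_3 = 0.64 × 2.18 × 3.45 = 4.813 m³/s
w_4 = (19.8 − 10.2)/2 = 4.8 m; q_4 = 0.60 × 1.63 × 4.8 = 4.694 m³/s
w_5 = (22.9 − 14.4)/2 = 4.25 m; q_5 = 0.60 × 1.25 × 4.25 = 3.188 m³/s
w_6 = (26.5 − 19.8)/2 = 3.35 m; q_6 = 0.48 × 1.28 × 3.35 = 2.058 m³/s
w_7 = (26.5 − 22.9)/2 = 1.8 m; q_7 = 0.35 × 0.43 × 1.8 = 0.2709 m³/s
Q = Σ qᵢ = 20.40 m³/s

20.4 m³/s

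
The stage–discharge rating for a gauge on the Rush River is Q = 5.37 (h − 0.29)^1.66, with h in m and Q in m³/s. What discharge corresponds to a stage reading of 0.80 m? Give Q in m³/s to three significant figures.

Q = 5.37 × (0.80 − 0.29)^1.66 = 5.37 × 0.51^1.66 = 1.756 m³/s

1.76 m³/s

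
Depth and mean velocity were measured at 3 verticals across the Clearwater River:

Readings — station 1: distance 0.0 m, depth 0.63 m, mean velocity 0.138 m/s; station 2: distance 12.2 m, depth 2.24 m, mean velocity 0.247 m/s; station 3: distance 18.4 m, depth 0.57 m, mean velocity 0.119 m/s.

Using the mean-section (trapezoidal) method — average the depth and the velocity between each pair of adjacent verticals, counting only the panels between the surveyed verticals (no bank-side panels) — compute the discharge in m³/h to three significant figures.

17900 m³/h

Panel 1-2: Δb = 12.2 m, d̄ = (0.63+2.24)/2 = 1.435, v̄ = (0.138+0.247)/2 = 0.1925 → q = 12.2×1.435×0.1925 = 3.370 m³/s
Panel 2-3: Δb = 6.2 m, d̄ = (2.24+0.57)/2 = 1.405, v̄ = (0.247+0.119)/2 = 0.183 → q = 6.2×1.405×0.183 = 1.594 m³/s
Q = Σ q = 4.964 m³/s
= 4.964 × 3600 = 17870 m³/h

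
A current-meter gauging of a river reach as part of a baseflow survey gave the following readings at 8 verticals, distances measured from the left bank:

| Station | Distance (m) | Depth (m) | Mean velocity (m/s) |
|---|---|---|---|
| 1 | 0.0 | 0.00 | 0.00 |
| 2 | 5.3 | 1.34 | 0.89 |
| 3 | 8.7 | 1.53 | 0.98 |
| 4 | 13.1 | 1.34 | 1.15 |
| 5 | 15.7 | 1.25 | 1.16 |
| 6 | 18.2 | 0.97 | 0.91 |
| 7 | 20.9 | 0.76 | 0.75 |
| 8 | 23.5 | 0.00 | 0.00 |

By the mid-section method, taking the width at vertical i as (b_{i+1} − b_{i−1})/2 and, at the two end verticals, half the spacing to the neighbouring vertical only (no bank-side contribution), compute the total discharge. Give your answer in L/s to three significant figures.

23900 L/s

w_2 = (8.7 − 0.0)/2 = 4.35 m; q_2 = 0.89 × 1.34 × 4.35 = 5.188 m³/s
w_3 = (13.1 − 5.3)/2 = 3.9 m; q_3 = 0.98 × 1.53 × 3.9 = 5.848 m³/s
w_4 = (15.7 − 8.7)/2 = 3.5 m; q_4 = 1.15 × 1.34 × 3.5 = 5.394 m³/s
w_5 = (18.2 − 13.1)/2 = 2.55 m; q_5 = 1.16 × 1.25 × 2.55 = 3.698 m³/s
w_6 = (20.9 − 15.7)/2 = 2.6 m; q_6 = 0.91 × 0.97 × 2.6 = 2.295 m³/s
w_7 = (23.5 − 18.2)/2 = 2.65 m; q_7 = 0.75 × 0.76 × 2.65 = 1.511 m³/s
Stations 1, 8 contribute zero (depth or velocity is 0).
Q = Σ qᵢ = 23.93 m³/s
= 23.93 × 1000 = 23930 L/s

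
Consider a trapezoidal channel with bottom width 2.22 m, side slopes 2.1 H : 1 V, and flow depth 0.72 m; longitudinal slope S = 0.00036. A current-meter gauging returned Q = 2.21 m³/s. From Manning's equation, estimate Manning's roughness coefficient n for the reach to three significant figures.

A = (b + z·y)·y = (2.22 + 2.1×0.72)×0.72 = 2.687 m²
P = b + 2y√(1+z²) = 2.22 + 2×0.72×√(1+2.1²) = 5.569 m
R = A/P = 2.687/5.569 = 0.4825 m
n = (1/Q)·A·R^(2/3)·S^(1/2) = (1/2.21) × 2.687 × 0.6151 × 0.01897 = 0.01419

0.0142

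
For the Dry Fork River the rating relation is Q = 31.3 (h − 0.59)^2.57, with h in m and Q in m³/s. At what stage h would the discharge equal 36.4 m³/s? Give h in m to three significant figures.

h − h₀ = (Q/C)^(1/b) = (36.4/31.3)^(1/2.57) = 1.060 m
h = 0.59 + 1.060 = 1.650 m

1.65 m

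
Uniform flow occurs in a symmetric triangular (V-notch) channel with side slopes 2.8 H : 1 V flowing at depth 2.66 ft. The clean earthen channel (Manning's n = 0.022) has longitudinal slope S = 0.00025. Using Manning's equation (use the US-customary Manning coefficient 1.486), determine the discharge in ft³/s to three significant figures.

24.6 ft³/s

A = z·y² = 2.8×2.66² = 19.81 ft²
P = 2y√(1+z²) = 2×2.66×√(1+2.8²) = 15.82 ft
R = A/P = 19.81/15.82 = 1.253 ft
Q = (1.486/n)·A·R^(2/3)·S^(1/2) = (1.486/0.022) × 19.81 × 1.253^(2/3) × 0.00025^(1/2) = 24.59 ft³/s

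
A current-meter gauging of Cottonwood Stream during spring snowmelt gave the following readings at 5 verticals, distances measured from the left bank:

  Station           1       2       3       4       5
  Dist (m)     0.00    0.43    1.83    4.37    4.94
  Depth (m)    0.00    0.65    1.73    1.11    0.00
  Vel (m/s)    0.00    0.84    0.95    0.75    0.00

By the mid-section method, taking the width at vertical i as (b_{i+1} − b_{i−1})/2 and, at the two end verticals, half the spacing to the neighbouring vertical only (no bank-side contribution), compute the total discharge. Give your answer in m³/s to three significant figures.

w_2 = (1.83 − 0.00)/2 = 0.915 m; q_2 = 0.84 × 0.65 × 0.915 = 0.4996 m³/s
w_3 = (4.37 − 0.43)/2 = 1.97 m; q_3 = 0.95 × 1.73 × 1.97 = 3.238 m³/s
w_4 = (4.94 − 1.83)/2 = 1.555 m; q_4 = 0.75 × 1.11 × 1.555 = 1.295 m³/s
Stations 1, 5 contribute zero (depth or velocity is 0).
Q = Σ qᵢ = 5.032 m³/s

5.03 m³/s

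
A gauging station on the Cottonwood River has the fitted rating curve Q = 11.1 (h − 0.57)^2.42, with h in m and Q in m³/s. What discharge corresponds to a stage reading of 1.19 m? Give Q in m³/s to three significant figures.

3.49 m³/s

Q = 11.1 × (1.19 − 0.57)^2.42 = 11.1 × 0.62^2.42 = 3.491 m³/s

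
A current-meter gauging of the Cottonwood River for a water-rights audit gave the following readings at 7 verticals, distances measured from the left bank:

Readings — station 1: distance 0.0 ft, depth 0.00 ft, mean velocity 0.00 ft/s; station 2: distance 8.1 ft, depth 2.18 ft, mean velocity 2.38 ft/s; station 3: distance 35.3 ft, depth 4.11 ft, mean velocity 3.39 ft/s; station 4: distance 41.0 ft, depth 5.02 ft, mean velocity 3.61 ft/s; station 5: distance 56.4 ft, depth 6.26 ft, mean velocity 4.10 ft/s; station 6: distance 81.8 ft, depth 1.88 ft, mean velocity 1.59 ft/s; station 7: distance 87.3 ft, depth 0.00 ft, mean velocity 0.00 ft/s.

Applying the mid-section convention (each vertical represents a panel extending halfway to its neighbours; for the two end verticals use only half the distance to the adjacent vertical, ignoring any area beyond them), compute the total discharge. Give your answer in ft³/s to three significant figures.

w_2 = (35.3 − 0.0)/2 = 17.65 ft; q_2 = 2.38 × 2.18 × 17.65 = 91.58 ft³/s
w_3 = (41.0 − 8.1)/2 = 16.45 ft; q_3 = 3.39 × 4.11 × 16.45 = 229.2 ft³/s
w_4 = (56.4 − 35.3)/2 = 10.55 ft; q_4 = 3.61 × 5.02 × 10.55 = 191.2 ft³/s
w_5 = (81.8 − 41.0)/2 = 20.4 ft; q_5 = 4.10 × 6.26 × 20.4 = 523.6 ft³/s
w_6 = (87.3 − 56.4)/2 = 15.45 ft; q_6 = 1.59 × 1.88 × 15.45 = 46.18 ft³/s
Stations 1, 7 contribute zero (depth or velocity is 0).
Q = Σ qᵢ = 1082 ft³/s

1080 ft³/s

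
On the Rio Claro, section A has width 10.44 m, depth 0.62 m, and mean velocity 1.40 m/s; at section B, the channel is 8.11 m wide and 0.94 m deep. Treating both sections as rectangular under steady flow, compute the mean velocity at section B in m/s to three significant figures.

1.19 m/s

Q = A₁V₁ = (10.44×0.62) × 1.40 = 9.062 m³/s
A₂ = 8.11 × 0.94 = 7.623 m²
V₂ = Q/A₂ = 9.062/7.623 = 1.189 m/s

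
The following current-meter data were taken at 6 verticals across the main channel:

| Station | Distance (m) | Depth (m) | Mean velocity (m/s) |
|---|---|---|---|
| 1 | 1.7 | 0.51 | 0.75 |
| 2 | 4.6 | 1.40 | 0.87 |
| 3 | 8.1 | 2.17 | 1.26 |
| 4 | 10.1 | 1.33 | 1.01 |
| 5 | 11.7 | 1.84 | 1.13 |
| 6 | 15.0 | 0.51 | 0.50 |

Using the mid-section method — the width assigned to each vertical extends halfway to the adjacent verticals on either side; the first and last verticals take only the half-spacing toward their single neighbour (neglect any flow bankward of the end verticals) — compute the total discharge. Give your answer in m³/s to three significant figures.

w_1 = (4.6 − 1.7)/2 = 1.45 m; q_1 = 0.75 × 0.51 × 1.45 = 0.5546 m³/s
w_2 = (8.1 − 1.7)/2 = 3.2 m; q_2 = 0.87 × 1.40 × 3.2 = 3.898 m³/s
w_3 = (10.1 − 4.6)/2 = 2.75 m; q_3 = 1.26 × 2.17 × 2.75 = 7.519 m³/s
w_4 = (11.7 − 8.1)/2 = 1.8 m; q_4 = 1.01 × 1.33 × 1.8 = 2.418 m³/s
w_5 = (15.0 − 10.1)/2 = 2.45 m; q_5 = 1.13 × 1.84 × 2.45 = 5.094 m³/s
w_6 = (15.0 − 11.7)/2 = 1.65 m; q_6 = 0.50 × 0.51 × 1.65 = 0.4208 m³/s
Q = Σ qᵢ = 19.90 m³/s

19.9 m³/s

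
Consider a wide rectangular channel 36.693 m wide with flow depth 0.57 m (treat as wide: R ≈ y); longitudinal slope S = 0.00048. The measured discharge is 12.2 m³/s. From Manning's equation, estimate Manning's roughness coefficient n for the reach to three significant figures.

A = b·y = 36.693 × 0.57 = 20.92 m²
Wide channel: R ≈ y = 0.57 m
n = (1/Q)·A·R^(2/3)·S^(1/2) = (1/12.2) × 20.92 × 0.6875 × 0.02191 = 0.02582

0.0258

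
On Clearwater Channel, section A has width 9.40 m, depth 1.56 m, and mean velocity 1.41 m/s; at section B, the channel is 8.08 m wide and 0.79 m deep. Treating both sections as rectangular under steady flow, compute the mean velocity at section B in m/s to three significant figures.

Q = A₁V₁ = (9.40×1.56) × 1.41 = 20.68 m³/s
A₂ = 8.08 × 0.79 = 6.383 m²
V₂ = Q/A₂ = 20.68/6.383 = 3.239 m/s

3.24 m/s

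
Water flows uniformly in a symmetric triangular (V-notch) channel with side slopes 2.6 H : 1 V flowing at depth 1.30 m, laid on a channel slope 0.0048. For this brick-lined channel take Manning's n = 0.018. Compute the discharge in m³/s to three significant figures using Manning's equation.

12.1 m³/s

A = z·y² = 2.6×1.30² = 4.394 m²
P = 2y√(1+z²) = 2×1.30×√(1+2.6²) = 7.243 m
R = A/P = 4.394/7.243 = 0.6067 m
Q = (1/n)·A·R^(2/3)·S^(1/2) = (1/0.018) × 4.394 × 0.6067^(2/3) × 0.0048^(1/2) = 12.12 m³/s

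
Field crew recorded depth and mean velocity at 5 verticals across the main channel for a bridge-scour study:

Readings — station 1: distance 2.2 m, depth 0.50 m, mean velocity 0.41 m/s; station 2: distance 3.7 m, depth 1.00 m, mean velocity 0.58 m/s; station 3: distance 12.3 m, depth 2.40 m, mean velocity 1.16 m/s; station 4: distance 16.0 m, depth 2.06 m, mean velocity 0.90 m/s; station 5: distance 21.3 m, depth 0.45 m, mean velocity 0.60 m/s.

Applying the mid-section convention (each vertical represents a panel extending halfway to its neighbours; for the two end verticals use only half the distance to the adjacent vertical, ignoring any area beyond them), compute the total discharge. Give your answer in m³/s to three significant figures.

w_1 = (3.7 − 2.2)/2 = 0.75 m; q_1 = 0.41 × 0.50 × 0.75 = 0.1538 m³/s
w_2 = (12.3 − 2.2)/2 = 5.05 m; q_2 = 0.58 × 1.00 × 5.05 = 2.929 m³/s
w_3 = (16.0 − 3.7)/2 = 6.15 m; q_3 = 1.16 × 2.40 × 6.15 = 17.12 m³/s
w_4 = (21.3 − 12.3)/2 = 4.5 m; q_4 = 0.90 × 2.06 × 4.5 = 8.343 m³/s
w_5 = (21.3 − 16.0)/2 = 2.65 m; q_5 = 0.60 × 0.45 × 2.65 = 0.7155 m³/s
Q = Σ qᵢ = 29.26 m³/s

29.3 m³/s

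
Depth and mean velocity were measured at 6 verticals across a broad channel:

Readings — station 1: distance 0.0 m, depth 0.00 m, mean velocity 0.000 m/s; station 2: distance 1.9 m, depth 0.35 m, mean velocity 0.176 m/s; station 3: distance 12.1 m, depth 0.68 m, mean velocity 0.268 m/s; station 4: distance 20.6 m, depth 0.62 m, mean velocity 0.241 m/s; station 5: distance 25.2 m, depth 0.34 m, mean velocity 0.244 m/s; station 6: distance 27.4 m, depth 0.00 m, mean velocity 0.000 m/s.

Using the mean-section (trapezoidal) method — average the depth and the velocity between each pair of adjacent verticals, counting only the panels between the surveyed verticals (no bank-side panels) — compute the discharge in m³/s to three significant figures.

Panel 1-2: Δb = 1.9 m, d̄ = (0.00+0.35)/2 = 0.175, v̄ = (0.000+0.176)/2 = 0.088 → q = 1.9×0.175×0.088 = 0.02926 m³/s
Panel 2-3: Δb = 10.2 m, d̄ = (0.35+0.68)/2 = 0.515, v̄ = (0.176+0.268)/2 = 0.222 → q = 10.2×0.515×0.222 = 1.166 m³/s
Panel 3-4: Δb = 8.5 m, d̄ = (0.68+0.62)/2 = 0.65, v̄ = (0.268+0.241)/2 = 0.2545 → q = 8.5×0.65×0.2545 = 1.406 m³/s
Panel 4-5: Δb = 4.6 m, d̄ = (0.62+0.34)/2 = 0.48, v̄ = (0.241+0.244)/2 = 0.2425 → q = 4.6×0.48×0.2425 = 0.5354 m³/s
Panel 5-6: Δb = 2.2 m, d̄ = (0.34+0.00)/2 = 0.17, v̄ = (0.244+0.000)/2 = 0.122 → q = 2.2×0.17×0.122 = 0.04563 m³/s
Q = Σ q = 3.183 m³/s

3.18 m³/s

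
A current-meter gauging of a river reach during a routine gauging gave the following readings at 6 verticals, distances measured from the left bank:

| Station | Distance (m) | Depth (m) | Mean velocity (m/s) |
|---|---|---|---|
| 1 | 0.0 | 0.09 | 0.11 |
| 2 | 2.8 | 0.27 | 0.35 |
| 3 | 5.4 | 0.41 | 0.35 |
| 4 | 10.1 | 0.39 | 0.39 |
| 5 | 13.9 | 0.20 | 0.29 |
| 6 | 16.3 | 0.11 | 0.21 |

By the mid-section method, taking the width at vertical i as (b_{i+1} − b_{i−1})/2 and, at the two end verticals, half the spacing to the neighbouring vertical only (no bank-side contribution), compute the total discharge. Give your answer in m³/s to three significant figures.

w_1 = (2.8 − 0.0)/2 = 1.4 m; q_1 = 0.11 × 0.09 × 1.4 = 0.01386 m³/s
w_2 = (5.4 − 0.0)/2 = 2.7 m; q_2 = 0.35 × 0.27 × 2.7 = 0.2552 m³/s
w_3 = (10.1 − 2.8)/2 = 3.65 m; q_3 = 0.35 × 0.41 × 3.65 = 0.5238 m³/s
w_4 = (13.9 − 5.4)/2 = 4.25 m; q_4 = 0.39 × 0.39 × 4.25 = 0.6464 m³/s
w_5 = (16.3 − 10.1)/2 = 3.1 m; q_5 = 0.29 × 0.20 × 3.1 = 0.1798 m³/s
w_6 = (16.3 − 13.9)/2 = 1.2 m; q_6 = 0.21 × 0.11 × 1.2 = 0.02772 m³/s
Q = Σ qᵢ = 1.647 m³/s

1.65 m³/s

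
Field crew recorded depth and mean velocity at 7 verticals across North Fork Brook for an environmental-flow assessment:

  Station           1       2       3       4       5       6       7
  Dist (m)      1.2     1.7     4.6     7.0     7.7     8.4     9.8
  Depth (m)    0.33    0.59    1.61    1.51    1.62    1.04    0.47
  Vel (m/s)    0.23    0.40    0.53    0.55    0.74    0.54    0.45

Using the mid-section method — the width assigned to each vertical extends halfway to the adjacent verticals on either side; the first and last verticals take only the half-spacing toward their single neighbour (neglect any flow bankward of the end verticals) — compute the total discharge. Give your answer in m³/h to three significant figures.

w_1 = (1.7 − 1.2)/2 = 0.25 m; q_1 = 0.23 × 0.33 × 0.25 = 0.01898 m³/s
w_2 = (4.6 − 1.2)/2 = 1.7 m; q_2 = 0.40 × 0.59 × 1.7 = 0.4012 m³/s
w_3 = (7.0 − 1.7)/2 = 2.65 m; q_3 = 0.53 × 1.61 × 2.65 = 2.261 m³/s
w_4 = (7.7 − 4.6)/2 = 1.55 m; q_4 = 0.55 × 1.51 × 1.55 = 1.287 m³/s
w_5 = (8.4 − 7.0)/2 = 0.7 m; q_5 = 0.74 × 1.62 × 0.7 = 0.8392 m³/s
w_6 = (9.8 − 7.7)/2 = 1.05 m; q_6 = 0.54 × 1.04 × 1.05 = 0.5897 m³/s
w_7 = (9.8 − 8.4)/2 = 0.7 m; q_7 = 0.45 × 0.47 × 0.7 = 0.1481 m³/s
Q = Σ qᵢ = 5.546 m³/s
= 5.546 × 3600 = 19960 m³/h

20000 m³/h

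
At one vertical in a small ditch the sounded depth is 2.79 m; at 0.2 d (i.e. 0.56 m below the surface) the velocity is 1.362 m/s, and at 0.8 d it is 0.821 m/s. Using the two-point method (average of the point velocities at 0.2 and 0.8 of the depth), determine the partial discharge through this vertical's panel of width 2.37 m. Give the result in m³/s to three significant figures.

v̄ = (1.362 + 0.821) / 2 = 1.092 m/s
q = v̄ × d × w = 1.092 × 2.79 × 2.37 = 7.217 m³/s

7.22 m³/s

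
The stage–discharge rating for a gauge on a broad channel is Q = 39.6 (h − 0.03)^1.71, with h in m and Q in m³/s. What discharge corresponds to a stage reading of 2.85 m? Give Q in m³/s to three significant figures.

233 m³/s

Q = 39.6 × (2.85 − 0.03)^1.71 = 39.6 × 2.82^1.71 = 233.1 m³/s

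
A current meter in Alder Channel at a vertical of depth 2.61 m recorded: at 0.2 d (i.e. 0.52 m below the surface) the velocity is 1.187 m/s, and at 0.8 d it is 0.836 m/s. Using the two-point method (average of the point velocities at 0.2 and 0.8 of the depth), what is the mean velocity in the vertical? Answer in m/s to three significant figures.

v̄ = (1.187 + 0.836) / 2 = 1.012 m/s

1.01 m/s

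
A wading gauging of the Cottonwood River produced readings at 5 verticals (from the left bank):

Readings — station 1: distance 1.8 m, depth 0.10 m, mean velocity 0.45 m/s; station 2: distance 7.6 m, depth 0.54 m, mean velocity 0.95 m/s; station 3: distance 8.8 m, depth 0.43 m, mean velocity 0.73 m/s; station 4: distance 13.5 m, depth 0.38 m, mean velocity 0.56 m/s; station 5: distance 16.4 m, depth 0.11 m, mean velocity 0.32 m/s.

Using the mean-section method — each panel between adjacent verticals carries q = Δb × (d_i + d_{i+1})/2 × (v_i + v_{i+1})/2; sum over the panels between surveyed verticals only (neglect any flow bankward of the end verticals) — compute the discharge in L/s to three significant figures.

3330 L/s

Panel 1-2: Δb = 5.8 m, d̄ = (0.10+0.54)/2 = 0.32, v̄ = (0.45+0.95)/2 = 0.7 → q = 5.8×0.32×0.7 = 1.299 m³/s
Panel 2-3: Δb = 1.2 m, d̄ = (0.54+0.43)/2 = 0.485, v̄ = (0.95+0.73)/2 = 0.84 → q = 1.2×0.485×0.84 = 0.4889 m³/s
Panel 3-4: Δb = 4.7 m, d̄ = (0.43+0.38)/2 = 0.405, v̄ = (0.73+0.56)/2 = 0.645 → q = 4.7×0.405×0.645 = 1.228 m³/s
Panel 4-5: Δb = 2.9 m, d̄ = (0.38+0.11)/2 = 0.245, v̄ = (0.56+0.32)/2 = 0.44 → q = 2.9×0.245×0.44 = 0.3126 m³/s
Q = Σ q = 3.328 m³/s
= 3.328 × 1000 = 3328 L/s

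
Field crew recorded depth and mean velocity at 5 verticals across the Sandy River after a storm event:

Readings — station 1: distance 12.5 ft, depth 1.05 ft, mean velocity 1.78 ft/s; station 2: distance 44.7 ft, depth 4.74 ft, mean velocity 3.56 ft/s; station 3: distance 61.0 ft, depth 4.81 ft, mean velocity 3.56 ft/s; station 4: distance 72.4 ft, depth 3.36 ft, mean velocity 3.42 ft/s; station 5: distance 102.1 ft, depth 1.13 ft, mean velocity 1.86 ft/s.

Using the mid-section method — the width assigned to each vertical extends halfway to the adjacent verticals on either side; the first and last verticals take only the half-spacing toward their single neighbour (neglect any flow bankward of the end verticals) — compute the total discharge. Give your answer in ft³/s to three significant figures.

944 ft³/s

w_1 = (44.7 − 12.5)/2 = 16.1 ft; q_1 = 1.78 × 1.05 × 16.1 = 30.09 ft³/s
w_2 = (61.0 − 12.5)/2 = 24.25 ft; q_2 = 3.56 × 4.74 × 24.25 = 409.2 ft³/s
w_3 = (72.4 − 44.7)/2 = 13.85 ft; q_3 = 3.56 × 4.81 × 13.85 = 237.2 ft³/s
w_4 = (102.1 − 61.0)/2 = 20.55 ft; q_4 = 3.42 × 3.36 × 20.55 = 236.1 ft³/s
w_5 = (102.1 − 72.4)/2 = 14.85 ft; q_5 = 1.86 × 1.13 × 14.85 = 31.21 ft³/s
Q = Σ qᵢ = 943.8 ft³/s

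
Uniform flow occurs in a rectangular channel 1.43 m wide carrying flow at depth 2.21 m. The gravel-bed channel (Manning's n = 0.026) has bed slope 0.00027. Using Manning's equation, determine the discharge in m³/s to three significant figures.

1.32 m³/s

A = b·y = 1.43 × 2.21 = 3.160 m²
P = b + 2y = 1.43 + 2×2.21 = 5.850 m
R = A/P = 3.160/5.850 = 0.5402 m
Q = (1/n)·A·R^(2/3)·S^(1/2) = (1/0.026) × 3.160 × 0.5402^(2/3) × 0.00027^(1/2) = 1.325 m³/s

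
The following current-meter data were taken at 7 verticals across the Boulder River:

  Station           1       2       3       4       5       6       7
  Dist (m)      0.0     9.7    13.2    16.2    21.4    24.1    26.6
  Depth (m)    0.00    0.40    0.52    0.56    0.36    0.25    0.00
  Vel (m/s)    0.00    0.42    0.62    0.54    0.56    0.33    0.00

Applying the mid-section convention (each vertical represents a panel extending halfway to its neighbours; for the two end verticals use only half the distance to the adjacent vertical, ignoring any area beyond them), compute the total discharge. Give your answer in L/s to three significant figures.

w_2 = (13.2 − 0.0)/2 = 6.6 m; q_2 = 0.42 × 0.40 × 6.6 = 1.109 m³/s
w_3 = (16.2 − 9.7)/2 = 3.25 m; q_3 = 0.62 × 0.52 × 3.25 = 1.048 m³/s
w_4 = (21.4 − 13.2)/2 = 4.1 m; q_4 = 0.54 × 0.56 × 4.1 = 1.240 m³/s
w_5 = (24.1 − 16.2)/2 = 3.95 m; q_5 = 0.56 × 0.36 × 3.95 = 0.7963 m³/s
w_6 = (26.6 − 21.4)/2 = 2.6 m; q_6 = 0.33 × 0.25 × 2.6 = 0.2145 m³/s
Stations 1, 7 contribute zero (depth or velocity is 0).
Q = Σ qᵢ = 4.407 m³/s
= 4.407 × 1000 = 4407 L/s

4410 L/s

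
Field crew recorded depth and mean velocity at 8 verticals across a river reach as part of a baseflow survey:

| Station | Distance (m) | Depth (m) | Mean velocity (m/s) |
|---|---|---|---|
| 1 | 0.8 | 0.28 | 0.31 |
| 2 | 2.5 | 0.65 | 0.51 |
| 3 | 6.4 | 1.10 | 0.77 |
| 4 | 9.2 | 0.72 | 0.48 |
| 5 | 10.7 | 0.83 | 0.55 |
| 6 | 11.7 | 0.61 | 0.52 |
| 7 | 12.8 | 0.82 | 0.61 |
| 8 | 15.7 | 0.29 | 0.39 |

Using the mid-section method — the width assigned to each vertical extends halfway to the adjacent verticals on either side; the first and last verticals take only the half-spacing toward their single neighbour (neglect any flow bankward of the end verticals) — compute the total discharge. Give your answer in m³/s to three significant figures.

6.65 m³/s

w_1 = (2.5 − 0.8)/2 = 0.85 m; q_1 = 0.31 × 0.28 × 0.85 = 0.07378 m³/s
w_2 = (6.4 − 0.8)/2 = 2.8 m; q_2 = 0.51 × 0.65 × 2.8 = 0.9282 m³/s
w_3 = (9.2 − 2.5)/2 = 3.35 m; q_3 = 0.77 × 1.10 × 3.35 = 2.837 m³/s
w_4 = (10.7 − 6.4)/2 = 2.15 m; q_4 = 0.48 × 0.72 × 2.15 = 0.7430 m³/s
w_5 = (11.7 − 9.2)/2 = 1.25 m; q_5 = 0.55 × 0.83 × 1.25 = 0.5706 m³/s
w_6 = (12.8 − 10.7)/2 = 1.05 m; q_6 = 0.52 × 0.61 × 1.05 = 0.3331 m³/s
w_7 = (15.7 − 11.7)/2 = 2 m; q_7 = 0.61 × 0.82 × 2 = 1.000 m³/s
w_8 = (15.7 − 12.8)/2 = 1.45 m; q_8 = 0.39 × 0.29 × 1.45 = 0.1640 m³/s
Q = Σ qᵢ = 6.651 m³/s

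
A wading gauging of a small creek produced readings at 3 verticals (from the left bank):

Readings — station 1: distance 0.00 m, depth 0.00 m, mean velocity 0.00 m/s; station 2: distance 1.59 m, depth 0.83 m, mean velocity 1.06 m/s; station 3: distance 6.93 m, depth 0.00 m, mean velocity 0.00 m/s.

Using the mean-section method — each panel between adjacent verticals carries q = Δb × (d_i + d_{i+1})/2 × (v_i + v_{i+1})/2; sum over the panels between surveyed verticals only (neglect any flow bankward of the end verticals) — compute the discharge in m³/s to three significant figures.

1.52 m³/s

Panel 1-2: Δb = 1.59 m, d̄ = (0.00+0.83)/2 = 0.415, v̄ = (0.00+1.06)/2 = 0.53 → q = 1.59×0.415×0.53 = 0.3497 m³/s
Panel 2-3: Δb = 5.34 m, d̄ = (0.83+0.00)/2 = 0.415, v̄ = (1.06+0.00)/2 = 0.53 → q = 5.34×0.415×0.53 = 1.175 m³/s
Q = Σ q = 1.524 m³/s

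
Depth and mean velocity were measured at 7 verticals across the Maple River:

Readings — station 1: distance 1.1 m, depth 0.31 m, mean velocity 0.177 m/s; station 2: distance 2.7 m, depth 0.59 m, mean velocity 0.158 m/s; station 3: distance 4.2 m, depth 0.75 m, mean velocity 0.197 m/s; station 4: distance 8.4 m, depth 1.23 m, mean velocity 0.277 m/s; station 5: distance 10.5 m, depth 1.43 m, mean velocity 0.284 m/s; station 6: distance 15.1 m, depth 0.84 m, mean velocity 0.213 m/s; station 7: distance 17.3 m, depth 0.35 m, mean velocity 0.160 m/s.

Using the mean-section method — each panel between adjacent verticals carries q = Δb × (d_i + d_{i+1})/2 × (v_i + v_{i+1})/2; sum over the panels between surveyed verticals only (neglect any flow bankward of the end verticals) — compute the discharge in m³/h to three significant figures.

Panel 1-2: Δb = 1.6 m, d̄ = (0.31+0.59)/2 = 0.45, v̄ = (0.177+0.158)/2 = 0.1675 → q = 1.6×0.45×0.1675 = 0.1206 m³/s
Panel 2-3: Δb = 1.5 m, d̄ = (0.59+0.75)/2 = 0.67, v̄ = (0.158+0.197)/2 = 0.1775 → q = 1.5×0.67×0.1775 = 0.1784 m³/s
Panel 3-4: Δb = 4.2 m, d̄ = (0.75+1.23)/2 = 0.99, v̄ = (0.197+0.277)/2 = 0.237 → q = 4.2×0.99×0.237 = 0.9854 m³/s
Panel 4-5: Δb = 2.1 m, d̄ = (1.23+1.43)/2 = 1.33, v̄ = (0.277+0.284)/2 = 0.2805 → q = 2.1×1.33×0.2805 = 0.7834 m³/s
Panel 5-6: Δb = 4.6 m, d̄ = (1.43+0.84)/2 = 1.135, v̄ = (0.284+0.213)/2 = 0.2485 → q = 4.6×1.135×0.2485 = 1.297 m³/s
Panel 6-7: Δb = 2.2 m, d̄ = (0.84+0.35)/2 = 0.595, v̄ = (0.213+0.160)/2 = 0.1865 → q = 2.2×0.595×0.1865 = 0.2441 m³/s
Q = Σ q = 3.609 m³/s
= 3.609 × 3600 = 12990 m³/h

13000 m³/h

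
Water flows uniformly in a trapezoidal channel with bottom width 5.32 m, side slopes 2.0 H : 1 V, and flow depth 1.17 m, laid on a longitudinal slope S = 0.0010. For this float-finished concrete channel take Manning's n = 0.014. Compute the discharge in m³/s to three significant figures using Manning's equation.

18.2 m³/s

A = (b + z·y)·y = (5.32 + 2.0×1.17)×1.17 = 8.962 m²
P = b + 2y√(1+z²) = 5.32 + 2×1.17×√(1+2.0²) = 10.55 m
R = A/P = 8.962/10.55 = 0.8493 m
Q = (1/n)·A·R^(2/3)·S^(1/2) = (1/0.014) × 8.962 × 0.8493^(2/3) × 0.0010^(1/2) = 18.15 m³/s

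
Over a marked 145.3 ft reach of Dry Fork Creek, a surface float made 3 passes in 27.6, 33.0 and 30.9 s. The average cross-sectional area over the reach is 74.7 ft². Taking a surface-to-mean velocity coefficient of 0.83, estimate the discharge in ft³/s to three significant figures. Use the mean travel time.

t̄ = (27.6 + 33.0 + 30.9) / 3 = 30.5 s
v_surface = L / t̄ = 145.3 / 30.5 = 4.764 ft/s
v_mean = 0.83 × 4.764 = 3.954 ft/s
Q = A × v_mean = 74.7 × 3.954 = 295.4 ft³/s

295 ft³/s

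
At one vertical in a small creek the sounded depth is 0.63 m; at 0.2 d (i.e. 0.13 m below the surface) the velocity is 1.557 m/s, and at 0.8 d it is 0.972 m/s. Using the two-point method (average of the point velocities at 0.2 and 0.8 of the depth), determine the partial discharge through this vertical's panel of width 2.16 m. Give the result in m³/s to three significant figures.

1.72 m³/s

v̄ = (1.557 + 0.972) / 2 = 1.265 m/s
q = v̄ × d × w = 1.265 × 0.63 × 2.16 = 1.721 m³/s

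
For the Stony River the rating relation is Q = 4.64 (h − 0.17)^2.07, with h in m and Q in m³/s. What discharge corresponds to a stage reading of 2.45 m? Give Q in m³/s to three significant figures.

Q = 4.64 × (2.45 − 0.17)^2.07 = 4.64 × 2.28^2.07 = 25.55 m³/s

25.6 m³/s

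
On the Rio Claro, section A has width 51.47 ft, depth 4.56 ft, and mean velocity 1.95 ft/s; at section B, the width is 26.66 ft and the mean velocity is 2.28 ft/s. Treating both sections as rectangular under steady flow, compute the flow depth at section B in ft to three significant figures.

Q = A₁V₁ = (51.47×4.56) × 1.95 = 457.7 ft³/s
d₂ = Q/(b₂ V₂) = 457.7/(26.66×2.28) = 7.529 ft

7.53 ft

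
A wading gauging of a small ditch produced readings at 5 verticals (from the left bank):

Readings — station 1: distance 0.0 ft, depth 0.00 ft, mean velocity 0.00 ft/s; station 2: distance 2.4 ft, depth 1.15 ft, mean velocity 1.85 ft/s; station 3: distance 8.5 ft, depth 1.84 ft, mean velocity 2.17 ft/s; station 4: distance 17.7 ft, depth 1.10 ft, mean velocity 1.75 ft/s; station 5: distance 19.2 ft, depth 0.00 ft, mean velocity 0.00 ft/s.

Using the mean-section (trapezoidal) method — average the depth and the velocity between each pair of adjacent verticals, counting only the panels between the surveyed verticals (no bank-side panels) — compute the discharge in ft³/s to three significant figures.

46.8 ft³/s

Panel 1-2: Δb = 2.4 ft, d̄ = (0.00+1.15)/2 = 0.575, v̄ = (0.00+1.85)/2 = 0.925 → q = 2.4×0.575×0.925 = 1.277 ft³/s
Panel 2-3: Δb = 6.1 ft, d̄ = (1.15+1.84)/2 = 1.495, v̄ = (1.85+2.17)/2 = 2.01 → q = 6.1×1.495×2.01 = 18.33 ft³/s
Panel 3-4: Δb = 9.2 ft, d̄ = (1.84+1.10)/2 = 1.47, v̄ = (2.17+1.75)/2 = 1.96 → q = 9.2×1.47×1.96 = 26.51 ft³/s
Panel 4-5: Δb = 1.5 ft, d̄ = (1.10+0.00)/2 = 0.55, v̄ = (1.75+0.00)/2 = 0.875 → q = 1.5×0.55×0.875 = 0.7219 ft³/s
Q = Σ q = 46.84 ft³/s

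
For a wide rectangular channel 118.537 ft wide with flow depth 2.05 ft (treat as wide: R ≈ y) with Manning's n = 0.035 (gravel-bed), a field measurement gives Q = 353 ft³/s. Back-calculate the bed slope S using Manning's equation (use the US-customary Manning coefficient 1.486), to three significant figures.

A = b·y = 118.537 × 2.05 = 243.0 ft²
Wide channel: R ≈ y = 2.05 ft
S = (Q·n / (1.486·A·R^(2/3)))² = (353×0.035 / (1.486×243.0×1.614))² = 0.0004495

0.000450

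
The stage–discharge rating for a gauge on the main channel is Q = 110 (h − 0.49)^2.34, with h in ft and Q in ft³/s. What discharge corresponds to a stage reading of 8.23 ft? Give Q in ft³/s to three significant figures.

Q = 110 × (8.23 − 0.49)^2.34 = 110 × 7.74^2.34 = 13210 ft³/s

13200 ft³/s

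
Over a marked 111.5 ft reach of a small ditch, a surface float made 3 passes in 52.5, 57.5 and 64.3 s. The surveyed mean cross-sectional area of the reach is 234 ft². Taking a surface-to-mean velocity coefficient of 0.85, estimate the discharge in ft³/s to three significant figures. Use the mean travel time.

382 ft³/s

t̄ = (52.5 + 57.5 + 64.3) / 3 = 58.1 s
v_surface = L / t̄ = 111.5 / 58.1 = 1.919 ft/s
v_mean = 0.85 × 1.919 = 1.631 ft/s
Q = A × v_mean = 234 × 1.631 = 381.7 ft³/s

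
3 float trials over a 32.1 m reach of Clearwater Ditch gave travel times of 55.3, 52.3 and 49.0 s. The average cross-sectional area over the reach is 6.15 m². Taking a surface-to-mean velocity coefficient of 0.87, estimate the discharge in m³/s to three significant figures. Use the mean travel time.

3.29 m³/s

t̄ = (55.3 + 52.3 + 49.0) / 3 = 52.2 s
v_surface = L / t̄ = 32.1 / 52.2 = 0.6149 m/s
v_mean = 0.87 × 0.6149 = 0.5350 m/s
Q = A × v_mean = 6.15 × 0.5350 = 3.290 m³/s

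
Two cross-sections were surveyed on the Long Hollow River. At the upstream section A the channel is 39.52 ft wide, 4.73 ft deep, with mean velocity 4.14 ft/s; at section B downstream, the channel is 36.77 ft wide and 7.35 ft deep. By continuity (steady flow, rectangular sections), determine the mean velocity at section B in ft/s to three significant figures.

2.86 ft/s

Q = A₁V₁ = (39.52×4.73) × 4.14 = 773.9 ft³/s
A₂ = 36.77 × 7.35 = 270.3 ft²
V₂ = Q/A₂ = 773.9/270.3 = 2.864 ft/s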